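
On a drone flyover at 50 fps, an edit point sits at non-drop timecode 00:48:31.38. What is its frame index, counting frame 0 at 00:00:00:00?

Total seconds to the label: (0 × 3600 + 48 × 60 + 31) = 2911.
Frame index = 2911 × 50 + 38 = 145588.

145588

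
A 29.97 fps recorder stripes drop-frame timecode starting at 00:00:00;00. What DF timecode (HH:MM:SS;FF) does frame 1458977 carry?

13:31:21;07

Ten DF minutes hold 17982 frames, so frame 1458977 lies in block 81 (frames 1456542–1474523) with 2435 frames into that block.
The block's first minute is 1800 frames and the rest 1798 each; 2435 frames reaches minute 1, so 81 × 18 + 1 × 2 = 1460 labels have been skipped so far.
Adding those back, label number 1458977 + 1460 = 1460437 at 30 labels/s is 48681 s + 7 f = 13 h 31 min 21 s frame 7, i.e. 13:31:21;07.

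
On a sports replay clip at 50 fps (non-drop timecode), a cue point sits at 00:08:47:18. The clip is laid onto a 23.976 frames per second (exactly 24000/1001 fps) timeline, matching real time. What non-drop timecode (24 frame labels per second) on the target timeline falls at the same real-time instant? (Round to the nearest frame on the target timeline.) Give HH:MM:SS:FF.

Source frame index: (0×3600 + 8×60 + 47) × 50 + 18 = 26368.
Real time: 26368 / (50) = 13184/25 s.
Target frame: (13184/25) × (24000/1001) = 12656640/1001 ≈ 12643.996 → 12644.
At 24 labels/s: frame 12644 → 00:08:46:20.

00:08:46:20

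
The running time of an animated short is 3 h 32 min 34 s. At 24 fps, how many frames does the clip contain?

3 h 32 min 34 s = 12754 s.
Frames = 12754 × 24 = 306096.

306096 frames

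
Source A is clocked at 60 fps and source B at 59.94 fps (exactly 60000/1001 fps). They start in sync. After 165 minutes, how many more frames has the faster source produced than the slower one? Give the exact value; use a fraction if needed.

165 min = 9900 s.
A emits 60 × 9900 = 594000 frames; B emits 60000/1001 × 9900 = 54000000/91.
Difference = 54000/91 frames (≈ 593.4066); B is behind A.

54000/91 frames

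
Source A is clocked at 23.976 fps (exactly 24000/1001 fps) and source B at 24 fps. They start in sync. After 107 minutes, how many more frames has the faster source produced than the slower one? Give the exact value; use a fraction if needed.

154080/1001 frames

107 min = 6420 s.
A emits 24000/1001 × 6420 = 154080000/1001 frames; B emits 24 × 6420 = 154080.
Difference = 154080/1001 frames (≈ 153.9261); B is ahead of A.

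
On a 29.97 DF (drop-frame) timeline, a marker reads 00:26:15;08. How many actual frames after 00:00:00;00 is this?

As if non-drop at 30 labels/s: (0 × 3600 + 26 × 60 + 15) × 30 + 8 = 47258.
Minute boundaries passed: 26; those not divisible by 10: 26 − 2 = 24; dropped labels = 2 × 24 = 48.
Actual frame index = 47258 − 48 = 47210.

47210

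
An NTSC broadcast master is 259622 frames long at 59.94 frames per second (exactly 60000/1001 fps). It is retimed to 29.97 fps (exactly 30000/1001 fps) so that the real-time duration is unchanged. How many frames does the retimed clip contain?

Target frames = source frames × (target rate / source rate) = 259622 × (30000/1001)/(60000/1001) = 259622 × 1/2 = 129811.

129811 frames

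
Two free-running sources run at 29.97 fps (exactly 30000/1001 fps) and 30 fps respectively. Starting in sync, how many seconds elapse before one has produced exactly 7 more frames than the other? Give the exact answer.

The gap grows by |30 − 30000/1001| = 30/1001 frames per second.
Time for a 7-frame gap: 7 ÷ (30/1001) = 7007/30 s.

7007/30 seconds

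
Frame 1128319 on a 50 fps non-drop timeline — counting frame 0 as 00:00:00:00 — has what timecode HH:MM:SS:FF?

1128319 ÷ 50 = 22566 full seconds, remainder 19 frames.
22566 s = 6 h 16 min 6 s.
Timecode: 06:16:06:19.

06:16:06:19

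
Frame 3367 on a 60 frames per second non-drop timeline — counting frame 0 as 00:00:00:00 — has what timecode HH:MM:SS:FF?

3367 ÷ 60 = 56 full seconds, remainder 7 frames.
56 s = 0 h 0 min 56 s.
Timecode: 00:00:56:07.

00:00:56:07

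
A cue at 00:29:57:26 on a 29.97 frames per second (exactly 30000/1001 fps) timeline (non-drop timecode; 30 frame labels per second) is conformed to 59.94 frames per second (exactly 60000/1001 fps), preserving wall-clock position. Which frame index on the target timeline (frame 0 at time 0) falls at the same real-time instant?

Source frame index: (0×3600 + 29×60 + 57) × 30 + 26 = 53936.
Real time: 53936 / (30000/1001) = 3374371/1875 s.
Target frame: (3374371/1875) × (60000/1001) = 107872.

frame 107872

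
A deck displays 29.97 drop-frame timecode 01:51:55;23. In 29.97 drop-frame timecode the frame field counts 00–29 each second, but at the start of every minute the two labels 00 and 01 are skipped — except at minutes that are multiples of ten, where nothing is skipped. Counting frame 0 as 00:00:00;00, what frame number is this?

Complete 10-minute blocks: 11, each 17982 frames → 197802.
Remaining 1 whole minute in the current block: 1800 + 0 × 1798 = 1800 frames.
Within the current minute: 55 × 30 + 23 − 2 = 1671 (labels ;00/;01 skipped at this minute). Total = 197802 + 1800 + 1671 = 201273.

201273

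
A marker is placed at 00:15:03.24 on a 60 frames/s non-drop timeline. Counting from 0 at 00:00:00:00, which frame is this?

54204

Total seconds to the label: (0 × 3600 + 15 × 60 + 3) = 903.
Frame index = 903 × 60 + 24 = 54204.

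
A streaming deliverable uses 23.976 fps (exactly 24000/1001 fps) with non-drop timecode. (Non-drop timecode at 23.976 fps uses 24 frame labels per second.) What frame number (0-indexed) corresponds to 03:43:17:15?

Total seconds to the label: (3 × 3600 + 43 × 60 + 17) = 13397.
Frame index = 13397 × 24 + 15 = 321543.

321543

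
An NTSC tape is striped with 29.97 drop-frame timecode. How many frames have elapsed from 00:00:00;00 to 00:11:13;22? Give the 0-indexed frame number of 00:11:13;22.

As if non-drop at 30 labels/s: (0 × 3600 + 11 × 60 + 13) × 30 + 22 = 20212.
Minute boundaries passed: 11; those not divisible by 10: 11 − 1 = 10; dropped labels = 2 × 10 = 20.
Actual frame index = 20212 − 20 = 20192.

20192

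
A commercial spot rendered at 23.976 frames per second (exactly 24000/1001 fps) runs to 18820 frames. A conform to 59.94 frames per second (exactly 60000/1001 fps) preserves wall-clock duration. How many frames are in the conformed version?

Target frames = source frames × (target rate / source rate) = 18820 × (60000/1001)/(24000/1001) = 18820 × 5/2 = 47050.

47050 frames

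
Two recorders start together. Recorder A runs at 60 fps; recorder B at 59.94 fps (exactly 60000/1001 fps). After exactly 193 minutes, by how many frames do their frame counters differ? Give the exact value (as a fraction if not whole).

694800/1001 frames

193 min = 11580 s.
A emits 60 × 11580 = 694800 frames; B emits 60000/1001 × 11580 = 694800000/1001.
Difference = 694800/1001 frames (≈ 694.1059); B is behind A.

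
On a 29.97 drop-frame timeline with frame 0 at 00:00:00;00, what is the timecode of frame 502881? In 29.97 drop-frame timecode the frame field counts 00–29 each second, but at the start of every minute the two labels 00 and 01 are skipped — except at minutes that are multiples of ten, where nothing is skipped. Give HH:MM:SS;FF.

04:39:39;15

Ten DF minutes hold 17982 frames, so frame 502881 lies in block 27 (frames 485514–503495) with 17367 frames into that block.
The block's first minute is 1800 frames and the rest 1798 each; 17367 frames reaches minute 9, so 27 × 18 + 9 × 2 = 504 labels have been skipped so far.
Adding those back, label number 502881 + 504 = 503385 at 30 labels/s is 16779 s + 15 f = 4 h 39 min 39 s frame 15, i.e. 04:39:39;15.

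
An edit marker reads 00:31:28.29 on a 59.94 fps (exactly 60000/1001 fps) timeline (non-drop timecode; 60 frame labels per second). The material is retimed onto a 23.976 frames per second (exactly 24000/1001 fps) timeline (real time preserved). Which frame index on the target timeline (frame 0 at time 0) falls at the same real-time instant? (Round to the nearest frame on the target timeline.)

frame 45324

Source frame index: (0×3600 + 31×60 + 28) × 60 + 29 = 113309.
Real time: 113309 / (60000/1001) = 113422309/60000 s.
Target frame: (113422309/60000) × (24000/1001) = 226618/5 ≈ 45323.600 → 45324.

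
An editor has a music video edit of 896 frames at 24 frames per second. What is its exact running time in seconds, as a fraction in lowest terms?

Running time = 896 ÷ (24) = 896 × 1/24 = 112/3 s.

112/3 seconds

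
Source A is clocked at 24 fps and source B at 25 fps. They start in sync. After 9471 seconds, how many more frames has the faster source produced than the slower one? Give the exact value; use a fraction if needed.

9471 frames

A emits 24 × 9471 = 227304 frames; B emits 25 × 9471 = 236775.
Difference = 9471 frames; B is ahead of A.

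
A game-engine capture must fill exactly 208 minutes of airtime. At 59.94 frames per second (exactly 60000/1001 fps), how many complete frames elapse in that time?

748051 frames

208 min = 12480 s.
Frames = 12480 × 60000/1001 = 57600000/77 ≈ 748051.9481.
Complete frames: 748051.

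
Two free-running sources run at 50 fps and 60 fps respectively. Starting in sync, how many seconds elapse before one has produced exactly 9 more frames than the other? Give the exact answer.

The gap grows by |60 − 50| = 10 frames per second.
Time for a 9-frame gap: 9 ÷ (10) = 0.9 s.

0.9 seconds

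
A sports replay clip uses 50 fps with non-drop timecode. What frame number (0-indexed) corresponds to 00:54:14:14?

162714

Total seconds to the label: (0 × 3600 + 54 × 60 + 14) = 3254.
Frame index = 3254 × 50 + 14 = 162714.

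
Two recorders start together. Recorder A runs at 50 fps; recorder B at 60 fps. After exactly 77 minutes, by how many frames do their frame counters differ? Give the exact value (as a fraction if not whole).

77 min = 4620 s.
A emits 50 × 4620 = 231000 frames; B emits 60 × 4620 = 277200.
Difference = 46200 frames; B is ahead of A.

46200 frames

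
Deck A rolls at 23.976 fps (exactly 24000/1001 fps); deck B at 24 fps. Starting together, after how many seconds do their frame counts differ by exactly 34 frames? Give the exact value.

17017/12 seconds

The gap grows by |24 − 24000/1001| = 24/1001 frames per second.
Time for a 34-frame gap: 34 ÷ (24/1001) = 17017/12 s.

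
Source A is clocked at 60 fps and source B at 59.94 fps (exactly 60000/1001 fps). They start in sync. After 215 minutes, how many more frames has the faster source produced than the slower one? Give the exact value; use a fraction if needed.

215 min = 12900 s.
A emits 60 × 12900 = 774000 frames; B emits 60000/1001 × 12900 = 774000000/1001.
Difference = 774000/1001 frames (≈ 773.2268); B is behind A.

774000/1001 frames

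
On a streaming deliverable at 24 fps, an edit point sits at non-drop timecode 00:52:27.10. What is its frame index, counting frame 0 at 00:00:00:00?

Total seconds to the label: (0 × 3600 + 52 × 60 + 27) = 3147.
Frame index = 3147 × 24 + 10 = 75538.

75538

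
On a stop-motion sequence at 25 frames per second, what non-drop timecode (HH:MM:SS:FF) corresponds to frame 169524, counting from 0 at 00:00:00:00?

01:53:00:24

169524 ÷ 25 = 6780 full seconds, remainder 24 frames.
6780 s = 1 h 53 min 0 s.
Timecode: 01:53:00:24.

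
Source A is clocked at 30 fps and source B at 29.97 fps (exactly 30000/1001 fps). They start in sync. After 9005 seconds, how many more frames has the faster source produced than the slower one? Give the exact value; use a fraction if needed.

A emits 30 × 9005 = 270150 frames; B emits 30000/1001 × 9005 = 270150000/1001.
Difference = 270150/1001 frames (≈ 269.8801); B is behind A.

270150/1001 frames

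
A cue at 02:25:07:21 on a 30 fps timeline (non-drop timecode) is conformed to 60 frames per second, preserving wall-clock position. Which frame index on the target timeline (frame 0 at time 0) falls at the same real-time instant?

frame 522462

Source frame index: (2×3600 + 25×60 + 7) × 30 + 21 = 261231.
Real time: 261231 / (30) = 87077/10 s.
Target frame: (87077/10) × (60) = 522462.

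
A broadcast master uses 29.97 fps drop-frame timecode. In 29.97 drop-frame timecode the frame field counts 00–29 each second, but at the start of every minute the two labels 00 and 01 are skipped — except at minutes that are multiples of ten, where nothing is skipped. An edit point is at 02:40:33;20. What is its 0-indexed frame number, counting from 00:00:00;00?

As if non-drop at 30 labels/s: (2 × 3600 + 40 × 60 + 33) × 30 + 20 = 289010.
Minute boundaries passed: 160; those not divisible by 10: 160 − 16 = 144; dropped labels = 2 × 144 = 288.
Actual frame index = 289010 − 288 = 288722.

288722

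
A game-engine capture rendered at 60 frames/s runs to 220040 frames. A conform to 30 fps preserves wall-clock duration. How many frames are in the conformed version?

Target frames = source frames × (target rate / source rate) = 220040 × (30)/(60) = 220040 × 1/2 = 110020.

110020 frames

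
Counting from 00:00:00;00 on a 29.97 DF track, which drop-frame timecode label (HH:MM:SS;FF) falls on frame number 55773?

Ten DF minutes hold 17982 frames, so frame 55773 lies in block 3 (frames 53946–71927) with 1827 frames into that block.
The block's first minute is 1800 frames and the rest 1798 each; 1827 frames reaches minute 1, so 3 × 18 + 1 × 2 = 56 labels have been skipped so far.
Adding those back, label number 55773 + 56 = 55829 at 30 labels/s is 1860 s + 29 f = 0 h 31 min 0 s frame 29, i.e. 00:31:00;29.

00:31:00;29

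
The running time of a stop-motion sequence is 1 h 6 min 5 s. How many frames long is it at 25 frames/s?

1 h 6 min 5 s = 3965 s.
Frames = 3965 × 25 = 99125.

99125 frames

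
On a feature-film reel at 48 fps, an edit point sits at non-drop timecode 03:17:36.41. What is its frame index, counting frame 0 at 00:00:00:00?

Total seconds to the label: (3 × 3600 + 17 × 60 + 36) = 11856.
Frame index = 11856 × 48 + 41 = 569129.

569129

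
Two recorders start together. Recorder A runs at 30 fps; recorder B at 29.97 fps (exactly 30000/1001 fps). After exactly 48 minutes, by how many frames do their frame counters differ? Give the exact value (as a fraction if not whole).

48 min = 2880 s.
A emits 30 × 2880 = 86400 frames; B emits 30000/1001 × 2880 = 86400000/1001.
Difference = 86400/1001 frames (≈ 86.3137); B is behind A.

86400/1001 frames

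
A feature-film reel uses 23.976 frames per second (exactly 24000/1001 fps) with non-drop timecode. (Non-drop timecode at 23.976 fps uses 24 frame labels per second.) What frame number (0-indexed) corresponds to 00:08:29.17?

12233

Total seconds to the label: (0 × 3600 + 8 × 60 + 29) = 509.
Frame index = 509 × 24 + 17 = 12233.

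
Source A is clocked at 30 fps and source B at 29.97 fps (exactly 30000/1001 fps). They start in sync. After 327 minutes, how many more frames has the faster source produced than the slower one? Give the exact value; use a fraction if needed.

588600/1001 frames

327 min = 19620 s.
A emits 30 × 19620 = 588600 frames; B emits 30000/1001 × 19620 = 588600000/1001.
Difference = 588600/1001 frames (≈ 588.0120); B is behind A.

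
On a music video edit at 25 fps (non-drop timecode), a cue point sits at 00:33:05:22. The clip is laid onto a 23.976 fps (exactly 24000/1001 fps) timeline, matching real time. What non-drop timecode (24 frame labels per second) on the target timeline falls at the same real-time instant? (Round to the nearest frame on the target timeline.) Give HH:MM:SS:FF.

Source frame index: (0×3600 + 33×60 + 5) × 25 + 22 = 49647.
Real time: 49647 / (25) = 49647/25 s.
Target frame: (49647/25) × (24000/1001) = 3666240/77 ≈ 47613.506 → 47614.
At 24 labels/s: frame 47614 → 00:33:03:22.

00:33:03:22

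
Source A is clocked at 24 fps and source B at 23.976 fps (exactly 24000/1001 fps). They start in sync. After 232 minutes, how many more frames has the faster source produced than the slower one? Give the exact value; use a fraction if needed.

334080/1001 frames

232 min = 13920 s.
A emits 24 × 13920 = 334080 frames; B emits 24000/1001 × 13920 = 334080000/1001.
Difference = 334080/1001 frames (≈ 333.7463); B is behind A.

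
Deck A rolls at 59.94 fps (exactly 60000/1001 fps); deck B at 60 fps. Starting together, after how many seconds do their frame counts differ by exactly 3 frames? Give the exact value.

The gap grows by |60 − 60000/1001| = 60/1001 frames per second.
Time for a 3-frame gap: 3 ÷ (60/1001) = 50.05 s.

50.05 seconds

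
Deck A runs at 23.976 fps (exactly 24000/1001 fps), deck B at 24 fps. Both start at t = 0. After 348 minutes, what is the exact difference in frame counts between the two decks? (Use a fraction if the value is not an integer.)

501120/1001 frames

348 min = 20880 s.
A emits 24000/1001 × 20880 = 501120000/1001 frames; B emits 24 × 20880 = 501120.
Difference = 501120/1001 frames (≈ 500.6194); B is ahead of A.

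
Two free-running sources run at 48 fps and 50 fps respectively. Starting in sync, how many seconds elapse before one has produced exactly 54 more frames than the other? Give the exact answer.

The gap grows by |50 − 48| = 2 frames per second.
Time for a 54-frame gap: 54 ÷ (2) = 27 s.

27 seconds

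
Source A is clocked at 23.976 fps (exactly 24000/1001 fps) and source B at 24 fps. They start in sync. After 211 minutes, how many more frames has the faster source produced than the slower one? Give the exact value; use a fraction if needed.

211 min = 12660 s.
A emits 24000/1001 × 12660 = 303840000/1001 frames; B emits 24 × 12660 = 303840.
Difference = 303840/1001 frames (≈ 303.5365); B is ahead of A.

303840/1001 frames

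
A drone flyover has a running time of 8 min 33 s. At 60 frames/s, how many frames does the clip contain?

8 min 33 s = 513 s.
Frames = 513 × 60 = 30780.

30780 frames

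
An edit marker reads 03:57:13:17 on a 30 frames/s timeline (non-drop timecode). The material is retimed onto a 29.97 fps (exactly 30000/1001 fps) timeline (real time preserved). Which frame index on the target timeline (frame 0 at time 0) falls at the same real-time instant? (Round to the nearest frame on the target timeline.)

frame 426580

Source frame index: (3×3600 + 57×60 + 13) × 30 + 17 = 427007.
Real time: 427007 / (30) = 427007/30 s.
Target frame: (427007/30) × (30000/1001) = 61001000/143 ≈ 426580.420 → 426580.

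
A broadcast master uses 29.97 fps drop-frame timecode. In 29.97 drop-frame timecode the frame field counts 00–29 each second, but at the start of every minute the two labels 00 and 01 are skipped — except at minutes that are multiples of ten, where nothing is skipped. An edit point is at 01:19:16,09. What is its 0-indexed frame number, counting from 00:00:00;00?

142545

As if non-drop at 30 labels/s: (1 × 3600 + 19 × 60 + 16) × 30 + 9 = 142689.
Minute boundaries passed: 79; those not divisible by 10: 79 − 7 = 72; dropped labels = 2 × 72 = 144.
Actual frame index = 142689 − 144 = 142545.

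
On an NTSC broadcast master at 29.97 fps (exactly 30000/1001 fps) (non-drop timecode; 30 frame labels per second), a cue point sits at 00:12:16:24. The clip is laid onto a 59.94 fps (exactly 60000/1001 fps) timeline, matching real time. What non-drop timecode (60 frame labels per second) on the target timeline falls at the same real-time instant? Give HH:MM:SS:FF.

Source frame index: (0×3600 + 12×60 + 16) × 30 + 24 = 22104.
Real time: 22104 / (30000/1001) = 921921/1250 s.
Target frame: (921921/1250) × (60000/1001) = 44208.
At 60 labels/s: frame 44208 → 00:12:16:48.

00:12:16:48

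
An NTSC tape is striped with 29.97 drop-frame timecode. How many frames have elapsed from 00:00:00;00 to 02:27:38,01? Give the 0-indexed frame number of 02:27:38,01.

265475

As if non-drop at 30 labels/s: (2 × 3600 + 27 × 60 + 38) × 30 + 1 = 265741.
Minute boundaries passed: 147; those not divisible by 10: 147 − 14 = 133; dropped labels = 2 × 133 = 266.
Actual frame index = 265741 − 266 = 265475.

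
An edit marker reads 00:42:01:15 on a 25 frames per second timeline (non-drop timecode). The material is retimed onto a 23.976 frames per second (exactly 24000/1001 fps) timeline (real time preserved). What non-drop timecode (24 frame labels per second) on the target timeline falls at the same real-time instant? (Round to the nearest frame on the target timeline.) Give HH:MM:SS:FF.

Source frame index: (0×3600 + 42×60 + 1) × 25 + 15 = 63040.
Real time: 63040 / (25) = 12608/5 s.
Target frame: (12608/5) × (24000/1001) = 60518400/1001 ≈ 60457.942 → 60458.
At 24 labels/s: frame 60458 → 00:41:59:02.

00:41:59:02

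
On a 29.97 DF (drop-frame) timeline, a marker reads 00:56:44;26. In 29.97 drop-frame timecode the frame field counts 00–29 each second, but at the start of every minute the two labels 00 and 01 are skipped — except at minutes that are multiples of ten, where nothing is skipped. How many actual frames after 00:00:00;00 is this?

102044

Complete 10-minute blocks: 5, each 17982 frames → 89910.
Remaining 6 whole minutes in the current block: 1800 + 5 × 1798 = 10790 frames.
Within the current minute: 44 × 30 + 26 − 2 = 1344 (labels ;00/;01 skipped at this minute). Total = 89910 + 10790 + 1344 = 102044.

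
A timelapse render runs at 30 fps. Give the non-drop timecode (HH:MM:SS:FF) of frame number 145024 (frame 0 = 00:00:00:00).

145024 ÷ 30 = 4834 full seconds, remainder 4 frames.
4834 s = 1 h 20 min 34 s.
Timecode: 01:20:34:04.

01:20:34:04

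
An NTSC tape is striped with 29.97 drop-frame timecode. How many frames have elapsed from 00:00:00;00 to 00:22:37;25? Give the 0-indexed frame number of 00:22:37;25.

40695

As if non-drop at 30 labels/s: (0 × 3600 + 22 × 60 + 37) × 30 + 25 = 40735.
Minute boundaries passed: 22; those not divisible by 10: 22 − 2 = 20; dropped labels = 2 × 20 = 40.
Actual frame index = 40735 − 40 = 40695.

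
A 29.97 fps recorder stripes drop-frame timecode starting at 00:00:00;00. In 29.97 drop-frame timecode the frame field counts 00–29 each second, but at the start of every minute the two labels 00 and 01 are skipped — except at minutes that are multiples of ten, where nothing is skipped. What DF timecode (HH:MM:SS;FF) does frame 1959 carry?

Each 10-minute DF block holds 10 × 60 × 30 − 9 × 2 = 17982 frames. 1959 ÷ 17982 → 0 full blocks, remainder 1959.
Within the partial block the first minute is 1800 frames and each further minute 1798, so 1 further minute boundary passed. Total skipped labels = 18 × 0 + 2 × 1 = 2.
Non-drop label index = 1959 + 2 = 1961; at 30 labels/s that is 00:01:05:11, i.e. DF 00:01:05;11.

00:01:05;11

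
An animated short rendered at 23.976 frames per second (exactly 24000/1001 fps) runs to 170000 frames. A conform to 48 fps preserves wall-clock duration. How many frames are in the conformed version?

Target frames = source frames × (target rate / source rate) = 170000 × (48)/(24000/1001) = 170000 × 1001/500 = 340340.

340340 frames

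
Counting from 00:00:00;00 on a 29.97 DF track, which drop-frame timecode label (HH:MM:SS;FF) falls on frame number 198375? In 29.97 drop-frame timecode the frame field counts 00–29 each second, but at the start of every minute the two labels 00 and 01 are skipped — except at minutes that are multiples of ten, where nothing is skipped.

Each 10-minute DF block holds 10 × 60 × 30 − 9 × 2 = 17982 frames. 198375 ÷ 17982 → 11 full blocks, remainder 573.
Within the partial block the first minute is 1800 frames and each further minute 1798, so 0 further minute boundaries passed. Total skipped labels = 18 × 11 + 2 × 0 = 198.
Non-drop label index = 198375 + 198 = 198573; at 30 labels/s that is 01:50:19:03, i.e. DF 01:50:19;03.

01:50:19;03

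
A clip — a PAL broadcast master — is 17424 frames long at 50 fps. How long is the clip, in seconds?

Running time = 17424 / (50) = 348.48 s.

348.48 seconds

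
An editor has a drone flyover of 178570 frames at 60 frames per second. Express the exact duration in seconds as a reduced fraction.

Running time = 178570 ÷ (60) = 178570 × 1/60 = 17857/6 s.

17857/6 seconds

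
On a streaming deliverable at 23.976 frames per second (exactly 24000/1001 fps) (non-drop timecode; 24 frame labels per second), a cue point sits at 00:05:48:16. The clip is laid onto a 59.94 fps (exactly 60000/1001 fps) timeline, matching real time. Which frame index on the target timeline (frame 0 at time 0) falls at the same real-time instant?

frame 20920

Source frame index: (0×3600 + 5×60 + 48) × 24 + 16 = 8368.
Real time: 8368 / (24000/1001) = 523523/1500 s.
Target frame: (523523/1500) × (60000/1001) = 20920.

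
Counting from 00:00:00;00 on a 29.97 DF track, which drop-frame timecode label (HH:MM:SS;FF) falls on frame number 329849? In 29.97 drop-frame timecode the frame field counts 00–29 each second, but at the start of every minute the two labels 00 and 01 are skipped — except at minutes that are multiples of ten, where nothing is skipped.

03:03:25;29

Each 10-minute DF block holds 10 × 60 × 30 − 9 × 2 = 17982 frames. 329849 ÷ 17982 → 18 full blocks, remainder 6173.
Within the partial block the first minute is 1800 frames and each further minute 1798, so 3 further minute boundaries passed. Total skipped labels = 18 × 18 + 2 × 3 = 330.
Non-drop label index = 329849 + 330 = 330179; at 30 labels/s that is 03:03:25:29, i.e. DF 03:03:25;29.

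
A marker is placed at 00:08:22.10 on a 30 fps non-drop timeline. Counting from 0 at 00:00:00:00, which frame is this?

frame 15070

Total seconds to the label: (0 × 3600 + 8 × 60 + 22) = 502.
Frame index = 502 × 30 + 10 = 15070.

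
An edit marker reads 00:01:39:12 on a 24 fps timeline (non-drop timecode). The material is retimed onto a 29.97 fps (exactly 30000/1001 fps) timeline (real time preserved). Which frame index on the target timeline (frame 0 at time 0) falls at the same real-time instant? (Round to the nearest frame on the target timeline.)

frame 2982

Source frame index: (0×3600 + 1×60 + 39) × 24 + 12 = 2388.
Real time: 2388 / (24) = 199/2 s.
Target frame: (199/2) × (30000/1001) = 2985000/1001 ≈ 2982.018 → 2982.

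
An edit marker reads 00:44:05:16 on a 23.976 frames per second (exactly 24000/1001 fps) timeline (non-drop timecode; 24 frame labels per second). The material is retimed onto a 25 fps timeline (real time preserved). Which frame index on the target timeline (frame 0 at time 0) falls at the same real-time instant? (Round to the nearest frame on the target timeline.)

Source frame index: (0×3600 + 44×60 + 5) × 24 + 16 = 63496.
Real time: 63496 / (24000/1001) = 7944937/3000 s.
Target frame: (7944937/3000) × (25) = 7944937/120 ≈ 66207.808 → 66208.

frame 66208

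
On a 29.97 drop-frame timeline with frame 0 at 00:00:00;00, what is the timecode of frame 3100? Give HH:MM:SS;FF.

Each 10-minute DF block holds 10 × 60 × 30 − 9 × 2 = 17982 frames. 3100 ÷ 17982 → 0 full blocks, remainder 3100.
Within the partial block the first minute is 1800 frames and each further minute 1798, so 1 further minute boundary passed. Total skipped labels = 18 × 0 + 2 × 1 = 2.
Non-drop label index = 3100 + 2 = 3102; at 30 labels/s that is 00:01:43:12, i.e. DF 00:01:43;12.

00:01:43;12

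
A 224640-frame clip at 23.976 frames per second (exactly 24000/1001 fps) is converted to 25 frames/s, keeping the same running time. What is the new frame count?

Target frames = source frames × (target rate / source rate) = 224640 × (25)/(24000/1001) = 224640 × 1001/960 = 234234.

234234 frames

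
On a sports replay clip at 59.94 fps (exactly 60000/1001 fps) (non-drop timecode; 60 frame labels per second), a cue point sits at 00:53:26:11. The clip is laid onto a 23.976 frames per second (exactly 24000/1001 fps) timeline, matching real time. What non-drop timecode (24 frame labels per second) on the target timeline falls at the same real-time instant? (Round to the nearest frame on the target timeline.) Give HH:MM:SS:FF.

Source frame index: (0×3600 + 53×60 + 26) × 60 + 11 = 192371.
Real time: 192371 / (60000/1001) = 192563371/60000 s.
Target frame: (192563371/60000) × (24000/1001) = 384742/5 ≈ 76948.400 → 76948.
At 24 labels/s: frame 76948 → 00:53:26:04.

00:53:26:04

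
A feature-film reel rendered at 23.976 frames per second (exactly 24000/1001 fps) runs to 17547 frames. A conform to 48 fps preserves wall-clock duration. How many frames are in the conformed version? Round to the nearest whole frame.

35129 frames

Frames at target rate = 17547 × (48) / (24000/1001) = 17564547/500 ≈ 35129.094.
Nearest whole frame: 35129.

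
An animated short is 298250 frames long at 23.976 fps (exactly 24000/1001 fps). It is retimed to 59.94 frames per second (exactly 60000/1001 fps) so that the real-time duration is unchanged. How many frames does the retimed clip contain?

745625 frames

Target frames = source frames × (target rate / source rate) = 298250 × (60000/1001)/(24000/1001) = 298250 × 5/2 = 745625.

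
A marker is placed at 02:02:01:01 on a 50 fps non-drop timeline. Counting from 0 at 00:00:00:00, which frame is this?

Total seconds to the label: (2 × 3600 + 2 × 60 + 1) = 7321.
Frame index = 7321 × 50 + 1 = 366051.

366051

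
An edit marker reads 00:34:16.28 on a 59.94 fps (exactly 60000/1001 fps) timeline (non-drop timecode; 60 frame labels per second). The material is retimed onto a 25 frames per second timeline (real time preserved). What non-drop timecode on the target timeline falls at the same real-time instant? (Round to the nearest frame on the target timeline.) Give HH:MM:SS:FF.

Source frame index: (0×3600 + 34×60 + 16) × 60 + 28 = 123388.
Real time: 123388 / (60000/1001) = 30877847/15000 s.
Target frame: (30877847/15000) × (25) = 30877847/600 ≈ 51463.078 → 51463.
At 25 labels/s: frame 51463 → 00:34:18:13.

00:34:18:13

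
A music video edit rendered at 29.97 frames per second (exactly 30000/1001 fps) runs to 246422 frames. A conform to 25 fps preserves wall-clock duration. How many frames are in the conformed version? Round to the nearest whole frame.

Frames at target rate = 246422 × (25) / (30000/1001) = 123334211/600 ≈ 205557.018.
Nearest whole frame: 205557.

205557 frames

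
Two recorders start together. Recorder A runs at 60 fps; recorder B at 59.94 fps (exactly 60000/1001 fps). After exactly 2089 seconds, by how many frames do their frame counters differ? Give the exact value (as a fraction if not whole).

125340/1001 frames

A emits 60 × 2089 = 125340 frames; B emits 60000/1001 × 2089 = 125340000/1001.
Difference = 125340/1001 frames (≈ 125.2148); B is behind A.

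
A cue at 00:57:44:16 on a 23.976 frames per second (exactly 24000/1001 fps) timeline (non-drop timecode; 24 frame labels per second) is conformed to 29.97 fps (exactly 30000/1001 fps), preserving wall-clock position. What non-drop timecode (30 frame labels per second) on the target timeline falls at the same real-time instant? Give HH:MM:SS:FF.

00:57:44:20

Source frame index: (0×3600 + 57×60 + 44) × 24 + 16 = 83152.
Real time: 83152 / (24000/1001) = 5202197/1500 s.
Target frame: (5202197/1500) × (30000/1001) = 103940.
At 30 labels/s: frame 103940 → 00:57:44:20.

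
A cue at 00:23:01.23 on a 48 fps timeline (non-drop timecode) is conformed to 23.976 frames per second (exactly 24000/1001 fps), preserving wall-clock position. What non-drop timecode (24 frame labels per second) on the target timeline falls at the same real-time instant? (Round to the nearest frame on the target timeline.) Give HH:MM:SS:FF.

00:23:00:02

Source frame index: (0×3600 + 23×60 + 1) × 48 + 23 = 66311.
Real time: 66311 / (48) = 66311/48 s.
Target frame: (66311/48) × (24000/1001) = 4736500/143 ≈ 33122.378 → 33122.
At 24 labels/s: frame 33122 → 00:23:00:02.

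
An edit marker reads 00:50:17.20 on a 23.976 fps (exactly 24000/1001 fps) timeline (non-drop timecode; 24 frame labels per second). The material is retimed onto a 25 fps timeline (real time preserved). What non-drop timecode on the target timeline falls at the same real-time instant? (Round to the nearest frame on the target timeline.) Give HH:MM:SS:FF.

00:50:20:21

Source frame index: (0×3600 + 50×60 + 17) × 24 + 20 = 72428.
Real time: 72428 / (24000/1001) = 18125107/6000 s.
Target frame: (18125107/6000) × (25) = 18125107/240 ≈ 75521.279 → 75521.
At 25 labels/s: frame 75521 → 00:50:20:21.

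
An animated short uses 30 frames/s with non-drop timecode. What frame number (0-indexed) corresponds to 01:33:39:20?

168590

Total seconds to the label: (1 × 3600 + 33 × 60 + 39) = 5619.
Frame index = 5619 × 30 + 20 = 168590.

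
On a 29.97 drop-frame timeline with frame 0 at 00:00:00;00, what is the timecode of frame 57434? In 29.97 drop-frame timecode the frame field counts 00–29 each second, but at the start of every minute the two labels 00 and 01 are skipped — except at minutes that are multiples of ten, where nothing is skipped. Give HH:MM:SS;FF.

00:31:56;10

Each 10-minute DF block holds 10 × 60 × 30 − 9 × 2 = 17982 frames. 57434 ÷ 17982 → 3 full blocks, remainder 3488.
Within the partial block the first minute is 1800 frames and each further minute 1798, so 1 further minute boundary passed. Total skipped labels = 18 × 3 + 2 × 1 = 56.
Non-drop label index = 57434 + 56 = 57490; at 30 labels/s that is 00:31:56:10, i.e. DF 00:31:56;10.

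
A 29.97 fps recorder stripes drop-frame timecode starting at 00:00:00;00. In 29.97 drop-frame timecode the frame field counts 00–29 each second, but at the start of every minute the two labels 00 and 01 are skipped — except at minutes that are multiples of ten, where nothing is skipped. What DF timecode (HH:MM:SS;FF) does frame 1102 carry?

Ten DF minutes hold 17982 frames, so frame 1102 lies in block 0 (frames 0–17981) with 1102 frames into that block.
The block's first minute is 1800 frames and the rest 1798 each; 1102 frames reaches minute 0, so 0 × 18 + 0 × 2 = 0 labels have been skipped so far.
Adding those back, label number 1102 + 0 = 1102 at 30 labels/s is 36 s + 22 f = 0 h 0 min 36 s frame 22, i.e. 00:00:36;22.

00:00:36;22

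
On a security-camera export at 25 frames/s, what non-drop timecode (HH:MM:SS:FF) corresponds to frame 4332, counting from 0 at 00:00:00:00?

00:02:53:07

4332 ÷ 25 = 173 full seconds, remainder 7 frames.
173 s = 0 h 2 min 53 s.
Timecode: 00:02:53:07.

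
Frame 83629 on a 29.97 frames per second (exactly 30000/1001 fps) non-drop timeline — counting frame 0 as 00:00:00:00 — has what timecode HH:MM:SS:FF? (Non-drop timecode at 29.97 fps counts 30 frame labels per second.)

83629 ÷ 30 = 2787 full seconds, remainder 19 frames.
2787 s = 0 h 46 min 27 s.
Timecode: 00:46:27:19.

00:46:27:19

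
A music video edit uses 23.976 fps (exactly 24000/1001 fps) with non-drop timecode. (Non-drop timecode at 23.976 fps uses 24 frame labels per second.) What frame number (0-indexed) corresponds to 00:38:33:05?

frame 55517

Total seconds to the label: (0 × 3600 + 38 × 60 + 33) = 2313.
Frame index = 2313 × 24 + 5 = 55517.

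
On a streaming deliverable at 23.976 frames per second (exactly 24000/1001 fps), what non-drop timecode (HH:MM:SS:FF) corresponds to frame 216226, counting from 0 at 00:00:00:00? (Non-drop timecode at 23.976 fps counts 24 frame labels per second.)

216226 ÷ 24 = 9009 full seconds, remainder 10 frames.
9009 s = 2 h 30 min 9 s.
Timecode: 02:30:09:10.

02:30:09:10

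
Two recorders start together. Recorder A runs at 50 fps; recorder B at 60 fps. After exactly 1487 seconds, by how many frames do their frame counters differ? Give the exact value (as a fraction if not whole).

A emits 50 × 1487 = 74350 frames; B emits 60 × 1487 = 89220.
Difference = 14870 frames; B is ahead of A.

14870 frames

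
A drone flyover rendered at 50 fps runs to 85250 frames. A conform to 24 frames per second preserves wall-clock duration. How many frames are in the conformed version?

Target frames = source frames × (target rate / source rate) = 85250 × (24)/(50) = 85250 × 12/25 = 40920.

40920 frames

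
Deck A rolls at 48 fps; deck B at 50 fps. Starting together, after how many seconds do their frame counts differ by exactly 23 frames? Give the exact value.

The gap grows by |50 − 48| = 2 frames per second.
Time for a 23-frame gap: 23 ÷ (2) = 11.5 s.

11.5 seconds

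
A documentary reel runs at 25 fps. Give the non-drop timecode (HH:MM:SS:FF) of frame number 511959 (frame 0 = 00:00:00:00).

05:41:18:09

511959 ÷ 25 = 20478 full seconds, remainder 9 frames.
20478 s = 5 h 41 min 18 s.
Timecode: 05:41:18:09.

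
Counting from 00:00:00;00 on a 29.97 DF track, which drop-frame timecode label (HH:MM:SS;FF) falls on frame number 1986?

Each 10-minute DF block holds 10 × 60 × 30 − 9 × 2 = 17982 frames. 1986 ÷ 17982 → 0 full blocks, remainder 1986.
Within the partial block the first minute is 1800 frames and each further minute 1798, so 1 further minute boundary passed. Total skipped labels = 18 × 0 + 2 × 1 = 2.
Non-drop label index = 1986 + 2 = 1988; at 30 labels/s that is 00:01:06:08, i.e. DF 00:01:06;08.

00:01:06;08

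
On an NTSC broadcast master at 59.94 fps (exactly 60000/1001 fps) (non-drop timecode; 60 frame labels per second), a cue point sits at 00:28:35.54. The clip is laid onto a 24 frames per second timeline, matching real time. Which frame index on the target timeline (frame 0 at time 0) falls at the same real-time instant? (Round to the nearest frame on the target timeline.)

Source frame index: (0×3600 + 28×60 + 35) × 60 + 54 = 102954.
Real time: 102954 / (60000/1001) = 17176159/10000 s.
Target frame: (17176159/10000) × (24) = 51528477/1250 ≈ 41222.782 → 41223.

frame 41223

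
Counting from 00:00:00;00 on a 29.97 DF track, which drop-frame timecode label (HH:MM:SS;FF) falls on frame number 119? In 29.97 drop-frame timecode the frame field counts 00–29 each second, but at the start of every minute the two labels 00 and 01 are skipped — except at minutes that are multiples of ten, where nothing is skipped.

Each 10-minute DF block holds 10 × 60 × 30 − 9 × 2 = 17982 frames. 119 ÷ 17982 → 0 full blocks, remainder 119.
Within the partial block the first minute is 1800 frames and each further minute 1798, so 0 further minute boundaries passed. Total skipped labels = 18 × 0 + 2 × 0 = 0.
Non-drop label index = 119 + 0 = 119; at 30 labels/s that is 00:00:03:29, i.e. DF 00:00:03;29.

00:00:03;29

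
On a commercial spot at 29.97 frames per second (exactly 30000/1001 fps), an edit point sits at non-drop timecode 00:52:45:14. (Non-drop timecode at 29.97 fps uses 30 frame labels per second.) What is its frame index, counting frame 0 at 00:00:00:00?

Total seconds to the label: (0 × 3600 + 52 × 60 + 45) = 3165.
Frame index = 3165 × 30 + 14 = 94964.

frame 94964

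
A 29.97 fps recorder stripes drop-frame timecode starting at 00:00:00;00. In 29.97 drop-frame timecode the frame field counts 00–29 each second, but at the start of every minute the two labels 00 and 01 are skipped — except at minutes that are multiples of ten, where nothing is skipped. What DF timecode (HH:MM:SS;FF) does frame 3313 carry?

Ten DF minutes hold 17982 frames, so frame 3313 lies in block 0 (frames 0–17981) with 3313 frames into that block.
The block's first minute is 1800 frames and the rest 1798 each; 3313 frames reaches minute 1, so 0 × 18 + 1 × 2 = 2 labels have been skipped so far.
Adding those back, label number 3313 + 2 = 3315 at 30 labels/s is 110 s + 15 f = 0 h 1 min 50 s frame 15, i.e. 00:01:50;15.

00:01:50;15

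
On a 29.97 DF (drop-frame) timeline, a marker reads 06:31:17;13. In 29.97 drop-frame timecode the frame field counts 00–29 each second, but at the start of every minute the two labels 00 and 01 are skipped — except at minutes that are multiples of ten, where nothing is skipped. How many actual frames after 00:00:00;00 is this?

703619

Complete 10-minute blocks: 39, each 17982 frames → 701298.
Remaining 1 whole minute in the current block: 1800 + 0 × 1798 = 1800 frames.
Within the current minute: 17 × 30 + 13 − 2 = 521 (labels ;00/;01 skipped at this minute). Total = 701298 + 1800 + 521 = 703619.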